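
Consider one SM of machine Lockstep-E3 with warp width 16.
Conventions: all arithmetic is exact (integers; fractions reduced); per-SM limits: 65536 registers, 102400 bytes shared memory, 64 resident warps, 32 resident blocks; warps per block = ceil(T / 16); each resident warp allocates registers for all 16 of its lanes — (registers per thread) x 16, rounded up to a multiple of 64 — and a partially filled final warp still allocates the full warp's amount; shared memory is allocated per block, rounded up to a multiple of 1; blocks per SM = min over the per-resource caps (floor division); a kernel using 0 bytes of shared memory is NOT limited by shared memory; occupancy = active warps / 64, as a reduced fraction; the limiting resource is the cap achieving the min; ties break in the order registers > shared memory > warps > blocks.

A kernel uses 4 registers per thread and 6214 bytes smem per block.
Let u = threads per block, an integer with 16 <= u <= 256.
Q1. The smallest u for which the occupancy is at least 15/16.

Answer: u = 49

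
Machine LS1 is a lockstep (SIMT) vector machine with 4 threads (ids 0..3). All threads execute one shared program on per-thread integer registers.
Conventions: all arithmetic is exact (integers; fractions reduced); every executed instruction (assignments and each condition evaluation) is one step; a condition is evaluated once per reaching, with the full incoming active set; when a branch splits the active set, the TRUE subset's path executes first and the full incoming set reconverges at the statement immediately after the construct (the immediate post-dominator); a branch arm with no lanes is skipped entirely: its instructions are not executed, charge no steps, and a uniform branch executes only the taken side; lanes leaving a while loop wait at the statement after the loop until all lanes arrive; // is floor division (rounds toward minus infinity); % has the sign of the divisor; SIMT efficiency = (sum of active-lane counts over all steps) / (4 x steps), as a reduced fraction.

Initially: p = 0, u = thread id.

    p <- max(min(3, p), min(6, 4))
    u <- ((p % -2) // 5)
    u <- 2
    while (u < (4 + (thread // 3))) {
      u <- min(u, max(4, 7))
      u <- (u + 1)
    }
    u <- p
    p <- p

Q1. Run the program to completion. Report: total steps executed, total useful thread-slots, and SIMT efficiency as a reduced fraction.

Answer: 15 steps, 51 useful, 17/20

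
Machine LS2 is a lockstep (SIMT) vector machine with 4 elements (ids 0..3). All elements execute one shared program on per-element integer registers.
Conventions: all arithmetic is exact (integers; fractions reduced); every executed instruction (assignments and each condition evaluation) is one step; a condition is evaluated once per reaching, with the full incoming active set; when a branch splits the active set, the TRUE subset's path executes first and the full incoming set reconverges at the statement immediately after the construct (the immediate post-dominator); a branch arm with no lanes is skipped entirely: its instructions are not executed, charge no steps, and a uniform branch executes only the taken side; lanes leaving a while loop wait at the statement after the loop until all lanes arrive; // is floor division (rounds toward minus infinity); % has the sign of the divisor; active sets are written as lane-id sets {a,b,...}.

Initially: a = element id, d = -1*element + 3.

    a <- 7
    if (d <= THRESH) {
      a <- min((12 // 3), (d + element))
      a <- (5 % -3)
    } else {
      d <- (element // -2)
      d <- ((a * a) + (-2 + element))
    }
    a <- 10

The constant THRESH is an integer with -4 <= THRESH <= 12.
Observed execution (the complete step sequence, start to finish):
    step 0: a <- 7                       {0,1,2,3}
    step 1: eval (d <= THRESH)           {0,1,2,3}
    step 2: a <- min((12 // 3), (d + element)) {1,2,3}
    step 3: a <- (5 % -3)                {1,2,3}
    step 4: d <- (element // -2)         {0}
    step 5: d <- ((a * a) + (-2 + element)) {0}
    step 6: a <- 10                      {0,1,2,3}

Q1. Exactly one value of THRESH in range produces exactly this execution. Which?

Answer: THRESH = 2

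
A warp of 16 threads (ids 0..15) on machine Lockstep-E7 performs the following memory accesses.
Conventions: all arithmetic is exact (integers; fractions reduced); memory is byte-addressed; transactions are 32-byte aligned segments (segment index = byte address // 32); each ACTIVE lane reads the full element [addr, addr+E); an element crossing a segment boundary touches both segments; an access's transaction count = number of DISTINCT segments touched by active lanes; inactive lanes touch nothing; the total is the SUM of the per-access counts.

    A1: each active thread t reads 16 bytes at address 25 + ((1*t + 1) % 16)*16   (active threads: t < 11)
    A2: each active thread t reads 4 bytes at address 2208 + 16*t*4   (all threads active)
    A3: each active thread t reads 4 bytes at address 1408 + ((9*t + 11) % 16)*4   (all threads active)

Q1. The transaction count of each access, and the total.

A1: 6 transactions
A2: 16 transactions
A3: 2 transactions

Answer: 6,16,2; total 24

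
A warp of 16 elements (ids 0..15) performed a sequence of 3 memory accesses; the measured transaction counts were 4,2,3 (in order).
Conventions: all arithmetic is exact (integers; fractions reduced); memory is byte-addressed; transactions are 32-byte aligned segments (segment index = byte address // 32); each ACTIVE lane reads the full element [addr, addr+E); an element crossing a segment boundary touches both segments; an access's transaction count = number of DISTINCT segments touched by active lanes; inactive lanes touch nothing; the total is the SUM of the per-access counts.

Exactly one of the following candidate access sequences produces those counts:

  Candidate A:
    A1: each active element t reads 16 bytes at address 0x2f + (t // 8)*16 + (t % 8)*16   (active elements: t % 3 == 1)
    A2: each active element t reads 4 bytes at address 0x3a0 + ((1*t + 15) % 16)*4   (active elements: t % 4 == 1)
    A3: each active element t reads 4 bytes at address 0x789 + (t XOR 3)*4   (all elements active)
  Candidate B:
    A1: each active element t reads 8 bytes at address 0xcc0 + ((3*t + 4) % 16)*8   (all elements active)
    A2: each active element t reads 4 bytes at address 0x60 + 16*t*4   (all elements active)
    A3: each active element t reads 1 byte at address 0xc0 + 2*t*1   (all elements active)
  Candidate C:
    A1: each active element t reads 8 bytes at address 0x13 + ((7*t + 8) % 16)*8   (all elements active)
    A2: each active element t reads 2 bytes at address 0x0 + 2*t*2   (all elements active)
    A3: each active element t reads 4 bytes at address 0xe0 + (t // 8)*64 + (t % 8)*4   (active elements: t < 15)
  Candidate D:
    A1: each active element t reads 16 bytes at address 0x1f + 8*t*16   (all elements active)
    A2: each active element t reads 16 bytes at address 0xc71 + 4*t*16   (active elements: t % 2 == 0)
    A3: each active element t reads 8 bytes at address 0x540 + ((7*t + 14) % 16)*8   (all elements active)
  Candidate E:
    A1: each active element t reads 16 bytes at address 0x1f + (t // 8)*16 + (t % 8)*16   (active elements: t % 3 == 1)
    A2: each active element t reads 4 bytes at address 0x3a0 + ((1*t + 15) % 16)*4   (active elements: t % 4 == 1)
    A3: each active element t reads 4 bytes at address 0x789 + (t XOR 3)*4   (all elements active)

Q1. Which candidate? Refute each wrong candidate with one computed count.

A: A1 gives 5 transactions, not 4
B: A2 gives 16 transactions, not 2
C: A1 gives 5 transactions, not 4
D: A1 gives 32 transactions, not 4
E: all counts match (4,2,3)

Answer: E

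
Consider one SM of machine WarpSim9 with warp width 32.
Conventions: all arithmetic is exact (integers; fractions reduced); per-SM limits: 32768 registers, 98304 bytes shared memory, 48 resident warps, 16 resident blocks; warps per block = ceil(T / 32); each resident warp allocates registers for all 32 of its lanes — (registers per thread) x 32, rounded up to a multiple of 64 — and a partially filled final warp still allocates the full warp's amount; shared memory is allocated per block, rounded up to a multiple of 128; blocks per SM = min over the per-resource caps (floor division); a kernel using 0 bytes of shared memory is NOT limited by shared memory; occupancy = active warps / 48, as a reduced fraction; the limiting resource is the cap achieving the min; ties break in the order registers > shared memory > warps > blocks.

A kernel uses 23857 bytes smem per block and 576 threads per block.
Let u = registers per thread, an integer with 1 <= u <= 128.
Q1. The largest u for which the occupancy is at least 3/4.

Answer: u = 28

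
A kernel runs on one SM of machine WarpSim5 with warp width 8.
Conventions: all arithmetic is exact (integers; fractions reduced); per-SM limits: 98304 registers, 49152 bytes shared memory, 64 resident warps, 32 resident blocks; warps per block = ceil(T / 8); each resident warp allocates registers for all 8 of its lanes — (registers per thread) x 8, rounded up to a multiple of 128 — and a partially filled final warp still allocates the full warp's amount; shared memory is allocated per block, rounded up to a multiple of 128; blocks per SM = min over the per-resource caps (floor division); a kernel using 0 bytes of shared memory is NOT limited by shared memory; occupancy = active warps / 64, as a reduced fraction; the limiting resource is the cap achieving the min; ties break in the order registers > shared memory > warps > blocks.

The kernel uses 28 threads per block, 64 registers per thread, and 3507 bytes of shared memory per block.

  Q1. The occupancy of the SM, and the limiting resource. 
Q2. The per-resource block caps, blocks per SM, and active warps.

Answer: occupancy 13/16, limited by shared memory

registers: 48 blocks
shared memory: 13 blocks
warps: 16 blocks
blocks: 32 blocks

Answer: 13 blocks, 52 active warps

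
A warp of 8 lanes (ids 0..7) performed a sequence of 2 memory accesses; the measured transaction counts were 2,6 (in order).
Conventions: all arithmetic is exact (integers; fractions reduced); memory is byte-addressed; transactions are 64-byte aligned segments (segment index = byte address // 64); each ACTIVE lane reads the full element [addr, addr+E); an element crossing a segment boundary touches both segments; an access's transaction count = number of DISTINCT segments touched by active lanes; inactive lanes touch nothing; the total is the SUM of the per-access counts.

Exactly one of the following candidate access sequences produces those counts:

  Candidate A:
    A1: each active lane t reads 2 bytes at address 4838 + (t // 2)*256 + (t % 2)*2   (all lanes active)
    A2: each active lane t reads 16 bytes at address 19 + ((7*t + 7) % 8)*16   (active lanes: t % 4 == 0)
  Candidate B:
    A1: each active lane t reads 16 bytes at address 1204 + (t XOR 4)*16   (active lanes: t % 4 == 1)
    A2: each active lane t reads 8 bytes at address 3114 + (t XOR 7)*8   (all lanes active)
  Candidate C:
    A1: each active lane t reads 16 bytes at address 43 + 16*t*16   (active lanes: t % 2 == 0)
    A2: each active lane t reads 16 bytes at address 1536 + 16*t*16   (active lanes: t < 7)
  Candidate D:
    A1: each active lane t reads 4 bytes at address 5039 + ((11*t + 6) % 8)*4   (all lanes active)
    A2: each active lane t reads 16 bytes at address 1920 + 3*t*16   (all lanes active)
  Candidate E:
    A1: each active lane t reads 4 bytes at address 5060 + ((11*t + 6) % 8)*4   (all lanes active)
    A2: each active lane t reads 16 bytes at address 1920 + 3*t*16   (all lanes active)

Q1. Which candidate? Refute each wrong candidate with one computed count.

A: A1 gives 4 transactions, not 2
B: A2 gives 2 transactions, not 6
C: A1 gives 4 transactions, not 2
E: A1 gives 1 transaction, not 2
D: all counts match (2,6)

Answer: D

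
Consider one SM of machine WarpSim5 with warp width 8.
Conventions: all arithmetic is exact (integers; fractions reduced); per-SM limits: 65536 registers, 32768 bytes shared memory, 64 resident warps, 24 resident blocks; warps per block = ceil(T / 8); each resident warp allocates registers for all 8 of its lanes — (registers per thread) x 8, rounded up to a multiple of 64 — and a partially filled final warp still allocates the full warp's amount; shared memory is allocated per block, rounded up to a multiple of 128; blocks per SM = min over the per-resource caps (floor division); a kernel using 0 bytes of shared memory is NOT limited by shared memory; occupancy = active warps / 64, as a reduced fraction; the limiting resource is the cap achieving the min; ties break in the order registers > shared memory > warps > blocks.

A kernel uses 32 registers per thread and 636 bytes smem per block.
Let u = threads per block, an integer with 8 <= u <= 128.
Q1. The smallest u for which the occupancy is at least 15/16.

Answer: u = 17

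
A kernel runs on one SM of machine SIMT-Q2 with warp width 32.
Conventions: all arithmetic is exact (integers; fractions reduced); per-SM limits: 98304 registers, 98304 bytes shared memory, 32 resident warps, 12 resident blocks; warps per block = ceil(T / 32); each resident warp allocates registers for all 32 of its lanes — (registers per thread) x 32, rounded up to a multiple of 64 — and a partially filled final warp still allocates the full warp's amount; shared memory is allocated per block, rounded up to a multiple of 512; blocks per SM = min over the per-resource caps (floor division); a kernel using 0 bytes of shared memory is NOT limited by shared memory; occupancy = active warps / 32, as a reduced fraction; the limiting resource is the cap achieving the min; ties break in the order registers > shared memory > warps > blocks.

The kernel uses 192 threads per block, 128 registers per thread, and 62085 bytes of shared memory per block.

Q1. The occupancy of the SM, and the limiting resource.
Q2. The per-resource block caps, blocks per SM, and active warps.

Answer: occupancy 3/16, limited by shared memory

registers: 4 blocks
shared memory: 1 block
warps: 5 blocks
blocks: 12 blocks

Answer: 1 block, 6 active warps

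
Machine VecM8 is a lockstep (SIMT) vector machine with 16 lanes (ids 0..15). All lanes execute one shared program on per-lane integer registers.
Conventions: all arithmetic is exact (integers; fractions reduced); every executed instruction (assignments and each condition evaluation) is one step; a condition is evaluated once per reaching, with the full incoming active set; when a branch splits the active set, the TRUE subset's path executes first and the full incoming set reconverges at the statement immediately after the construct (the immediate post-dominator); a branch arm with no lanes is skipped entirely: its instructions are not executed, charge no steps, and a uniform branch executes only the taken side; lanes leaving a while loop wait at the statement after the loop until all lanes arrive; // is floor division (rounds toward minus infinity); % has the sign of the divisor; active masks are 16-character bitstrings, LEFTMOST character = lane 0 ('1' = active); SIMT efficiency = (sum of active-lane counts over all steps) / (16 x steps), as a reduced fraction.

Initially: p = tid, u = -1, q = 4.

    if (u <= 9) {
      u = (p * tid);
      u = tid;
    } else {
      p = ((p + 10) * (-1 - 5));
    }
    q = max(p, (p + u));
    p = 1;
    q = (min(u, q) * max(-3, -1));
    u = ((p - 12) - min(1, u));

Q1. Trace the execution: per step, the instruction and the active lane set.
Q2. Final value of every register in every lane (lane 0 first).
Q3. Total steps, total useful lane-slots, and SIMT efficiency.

step 0: eval (u <= 9)                1111111111111111
step 1: u <- (p * tid)               1111111111111111
step 2: u <- tid                     1111111111111111
step 3: q <- max(p, (p + u))         1111111111111111
step 4: p <- 1                       1111111111111111
step 5: q <- (min(u, q) * max(-3, -1)) 1111111111111111
step 6: u <- ((p - 12) - min(1, u))  1111111111111111

Answer: 7 steps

p: 1,1,1,1,1,1,1,1,1,1,1,1,1,1,1,1
u: -11,-12,-12,-12,-12,-12,-12,-12,-12,-12,-12,-12,-12,-12,-12,-12
q: 0,-1,-2,-3,-4,-5,-6,-7,-8,-9,-10,-11,-12,-13,-14,-15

steps = 7; useful = 112; efficiency = 112/112 = 1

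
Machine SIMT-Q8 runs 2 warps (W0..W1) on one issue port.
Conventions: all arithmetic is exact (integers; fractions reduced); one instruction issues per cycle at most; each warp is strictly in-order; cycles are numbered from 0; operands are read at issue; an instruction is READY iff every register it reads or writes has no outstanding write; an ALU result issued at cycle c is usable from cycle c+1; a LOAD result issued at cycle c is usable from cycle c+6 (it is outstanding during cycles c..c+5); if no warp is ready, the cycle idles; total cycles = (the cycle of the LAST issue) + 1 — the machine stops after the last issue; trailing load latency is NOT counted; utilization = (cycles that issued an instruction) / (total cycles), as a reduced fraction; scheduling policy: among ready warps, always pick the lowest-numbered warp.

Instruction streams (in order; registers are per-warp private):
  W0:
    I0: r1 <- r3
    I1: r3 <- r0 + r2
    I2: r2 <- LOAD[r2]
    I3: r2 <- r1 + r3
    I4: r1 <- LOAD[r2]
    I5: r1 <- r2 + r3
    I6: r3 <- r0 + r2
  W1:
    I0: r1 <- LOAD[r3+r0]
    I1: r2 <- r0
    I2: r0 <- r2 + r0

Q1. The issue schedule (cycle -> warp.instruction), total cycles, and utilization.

cycle 0: W0.I0
cycle 1: W0.I1
cycle 2: W0.I2
cycle 3: W1.I0
cycle 4: W1.I1
cycle 5: W1.I2
cycle 6: idle
cycle 7: idle
cycle 8: W0.I3
cycle 9: W0.I4
cycle 10: idle
cycle 11: idle
cycle 12: idle
cycle 13: idle
cycle 14: idle
cycle 15: W0.I5
cycle 16: W0.I6

Answer: 17 cycles, utilization 10/17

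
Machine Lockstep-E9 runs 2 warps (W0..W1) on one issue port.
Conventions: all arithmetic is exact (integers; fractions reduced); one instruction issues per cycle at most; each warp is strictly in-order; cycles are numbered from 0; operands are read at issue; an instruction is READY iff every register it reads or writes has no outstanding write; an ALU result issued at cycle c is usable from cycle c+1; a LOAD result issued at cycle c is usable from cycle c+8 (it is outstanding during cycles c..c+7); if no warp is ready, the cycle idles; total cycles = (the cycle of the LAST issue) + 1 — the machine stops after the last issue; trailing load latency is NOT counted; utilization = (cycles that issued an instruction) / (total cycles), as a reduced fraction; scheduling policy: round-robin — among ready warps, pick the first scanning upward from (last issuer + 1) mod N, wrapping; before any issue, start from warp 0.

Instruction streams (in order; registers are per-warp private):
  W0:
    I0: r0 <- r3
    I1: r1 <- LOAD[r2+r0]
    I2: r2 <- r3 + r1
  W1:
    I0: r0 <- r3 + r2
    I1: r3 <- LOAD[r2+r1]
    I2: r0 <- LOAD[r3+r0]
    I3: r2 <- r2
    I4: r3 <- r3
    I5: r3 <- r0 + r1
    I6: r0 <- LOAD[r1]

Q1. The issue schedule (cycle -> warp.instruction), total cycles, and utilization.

cycle 0: W0.I0
cycle 1: W1.I0
cycle 2: W0.I1
cycle 3: W1.I1
cycle 4: idle
cycle 5: idle
cycle 6: idle
cycle 7: idle
cycle 8: idle
cycle 9: idle
cycle 10: W0.I2
cycle 11: W1.I2
cycle 12: W1.I3
cycle 13: W1.I4
cycle 14: idle
cycle 15: idle
cycle 16: idle
cycle 17: idle
cycle 18: idle
cycle 19: W1.I5
cycle 20: W1.I6

Answer: 21 cycles, utilization 10/21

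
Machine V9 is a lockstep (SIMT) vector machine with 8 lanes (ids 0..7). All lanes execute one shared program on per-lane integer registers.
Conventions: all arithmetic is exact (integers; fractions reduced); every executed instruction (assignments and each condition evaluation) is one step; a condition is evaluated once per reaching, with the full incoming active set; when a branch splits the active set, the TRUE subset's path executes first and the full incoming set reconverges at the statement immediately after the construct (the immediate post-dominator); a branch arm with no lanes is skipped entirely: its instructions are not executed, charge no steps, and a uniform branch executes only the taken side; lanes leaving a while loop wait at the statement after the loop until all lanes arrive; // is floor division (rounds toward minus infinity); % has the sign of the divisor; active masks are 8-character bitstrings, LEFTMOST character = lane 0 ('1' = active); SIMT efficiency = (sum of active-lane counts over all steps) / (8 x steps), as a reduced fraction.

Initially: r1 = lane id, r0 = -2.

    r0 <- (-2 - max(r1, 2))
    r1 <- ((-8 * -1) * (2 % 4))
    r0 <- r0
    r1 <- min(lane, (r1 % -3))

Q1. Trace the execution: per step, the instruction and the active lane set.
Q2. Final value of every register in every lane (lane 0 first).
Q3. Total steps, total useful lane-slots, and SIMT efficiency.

step 0: r0 <- (-2 - max(r1, 2))      11111111
step 1: r1 <- ((-8 * -1) * (2 % 4))  11111111
step 2: r0 <- r0                     11111111
step 3: r1 <- min(lane, (r1 % -3))   11111111

Answer: 4 steps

r1: -2,-2,-2,-2,-2,-2,-2,-2
r0: -4,-4,-4,-5,-6,-7,-8,-9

steps = 4; useful = 32; efficiency = 32/32 = 1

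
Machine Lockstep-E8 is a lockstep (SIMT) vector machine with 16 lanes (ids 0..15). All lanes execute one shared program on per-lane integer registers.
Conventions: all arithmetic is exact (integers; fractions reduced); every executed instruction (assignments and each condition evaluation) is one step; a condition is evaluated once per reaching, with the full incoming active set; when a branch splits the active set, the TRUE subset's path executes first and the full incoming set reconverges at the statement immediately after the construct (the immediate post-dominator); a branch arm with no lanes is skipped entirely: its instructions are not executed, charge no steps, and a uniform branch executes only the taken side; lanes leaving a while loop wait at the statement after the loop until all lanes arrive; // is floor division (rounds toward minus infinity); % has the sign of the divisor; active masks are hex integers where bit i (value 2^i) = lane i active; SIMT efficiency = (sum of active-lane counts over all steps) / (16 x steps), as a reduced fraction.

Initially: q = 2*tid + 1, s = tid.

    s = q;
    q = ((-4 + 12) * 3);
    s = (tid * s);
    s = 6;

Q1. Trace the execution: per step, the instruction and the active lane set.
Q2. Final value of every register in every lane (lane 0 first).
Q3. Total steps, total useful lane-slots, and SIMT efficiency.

step 0: s <- q                       0xffff
step 1: q <- ((-4 + 12) * 3)         0xffff
step 2: s <- (tid * s)               0xffff
step 3: s <- 6                       0xffff

Answer: 4 steps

q: 24,24,24,24,24,24,24,24,24,24,24,24,24,24,24,24
s: 6,6,6,6,6,6,6,6,6,6,6,6,6,6,6,6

steps = 4; useful = 64; efficiency = 64/64 = 1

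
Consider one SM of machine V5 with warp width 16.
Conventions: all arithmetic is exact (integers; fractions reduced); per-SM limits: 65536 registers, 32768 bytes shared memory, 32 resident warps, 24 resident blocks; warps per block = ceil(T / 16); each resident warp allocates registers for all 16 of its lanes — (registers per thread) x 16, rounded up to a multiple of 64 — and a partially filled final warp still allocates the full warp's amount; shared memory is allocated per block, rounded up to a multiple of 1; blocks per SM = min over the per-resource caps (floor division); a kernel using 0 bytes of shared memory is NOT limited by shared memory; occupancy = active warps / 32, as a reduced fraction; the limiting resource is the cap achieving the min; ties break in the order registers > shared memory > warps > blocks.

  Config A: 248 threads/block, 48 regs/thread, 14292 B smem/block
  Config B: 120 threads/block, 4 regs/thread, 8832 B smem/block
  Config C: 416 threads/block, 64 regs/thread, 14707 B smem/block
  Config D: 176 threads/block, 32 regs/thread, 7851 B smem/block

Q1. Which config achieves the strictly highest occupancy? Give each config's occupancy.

occupancies: A 1, B 3/4, C 13/16, D 11/16

Answer: A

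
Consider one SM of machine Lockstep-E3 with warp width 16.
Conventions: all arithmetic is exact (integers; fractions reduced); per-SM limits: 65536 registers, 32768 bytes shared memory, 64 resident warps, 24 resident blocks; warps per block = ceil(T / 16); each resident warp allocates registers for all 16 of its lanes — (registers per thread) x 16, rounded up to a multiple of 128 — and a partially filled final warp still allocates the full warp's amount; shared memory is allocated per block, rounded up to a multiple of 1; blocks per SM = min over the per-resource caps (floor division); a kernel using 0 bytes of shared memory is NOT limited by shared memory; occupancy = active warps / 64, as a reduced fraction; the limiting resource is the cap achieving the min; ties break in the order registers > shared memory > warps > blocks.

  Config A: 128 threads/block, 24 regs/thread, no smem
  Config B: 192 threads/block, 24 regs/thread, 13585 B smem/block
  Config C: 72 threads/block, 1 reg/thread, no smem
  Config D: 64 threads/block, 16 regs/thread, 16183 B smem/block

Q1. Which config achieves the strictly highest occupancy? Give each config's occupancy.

occupancies: A 1, B 3/8, C 15/16, D 1/8

Answer: A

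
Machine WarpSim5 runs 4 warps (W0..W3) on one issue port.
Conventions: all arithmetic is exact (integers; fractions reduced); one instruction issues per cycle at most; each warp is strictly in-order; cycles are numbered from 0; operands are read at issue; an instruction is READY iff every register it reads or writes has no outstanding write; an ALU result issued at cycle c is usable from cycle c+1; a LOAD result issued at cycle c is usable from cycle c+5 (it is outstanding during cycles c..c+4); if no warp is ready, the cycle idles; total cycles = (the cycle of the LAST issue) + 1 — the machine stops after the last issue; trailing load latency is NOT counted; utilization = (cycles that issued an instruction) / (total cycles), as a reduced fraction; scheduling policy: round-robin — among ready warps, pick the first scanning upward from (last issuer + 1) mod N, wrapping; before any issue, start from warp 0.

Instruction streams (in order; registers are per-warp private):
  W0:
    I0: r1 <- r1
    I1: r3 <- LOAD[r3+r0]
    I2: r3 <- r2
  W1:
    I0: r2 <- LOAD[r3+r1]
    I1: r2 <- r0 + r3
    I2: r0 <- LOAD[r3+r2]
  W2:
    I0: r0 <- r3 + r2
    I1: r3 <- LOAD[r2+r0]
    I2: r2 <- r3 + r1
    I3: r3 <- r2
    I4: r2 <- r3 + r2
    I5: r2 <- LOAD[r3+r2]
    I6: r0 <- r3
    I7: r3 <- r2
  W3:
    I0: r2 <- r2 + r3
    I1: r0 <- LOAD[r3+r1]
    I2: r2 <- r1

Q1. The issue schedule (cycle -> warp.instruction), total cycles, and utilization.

cycle 0: W0.I0
cycle 1: W1.I0
cycle 2: W2.I0
cycle 3: W3.I0
cycle 4: W0.I1
cycle 5: W2.I1
cycle 6: W3.I1
cycle 7: W1.I1
cycle 8: W3.I2
cycle 9: W0.I2
cycle 10: W1.I2
cycle 11: W2.I2
cycle 12: W2.I3
cycle 13: W2.I4
cycle 14: W2.I5
cycle 15: W2.I6
cycle 16: idle
cycle 17: idle
cycle 18: idle
cycle 19: W2.I7

Answer: 20 cycles, utilization 17/20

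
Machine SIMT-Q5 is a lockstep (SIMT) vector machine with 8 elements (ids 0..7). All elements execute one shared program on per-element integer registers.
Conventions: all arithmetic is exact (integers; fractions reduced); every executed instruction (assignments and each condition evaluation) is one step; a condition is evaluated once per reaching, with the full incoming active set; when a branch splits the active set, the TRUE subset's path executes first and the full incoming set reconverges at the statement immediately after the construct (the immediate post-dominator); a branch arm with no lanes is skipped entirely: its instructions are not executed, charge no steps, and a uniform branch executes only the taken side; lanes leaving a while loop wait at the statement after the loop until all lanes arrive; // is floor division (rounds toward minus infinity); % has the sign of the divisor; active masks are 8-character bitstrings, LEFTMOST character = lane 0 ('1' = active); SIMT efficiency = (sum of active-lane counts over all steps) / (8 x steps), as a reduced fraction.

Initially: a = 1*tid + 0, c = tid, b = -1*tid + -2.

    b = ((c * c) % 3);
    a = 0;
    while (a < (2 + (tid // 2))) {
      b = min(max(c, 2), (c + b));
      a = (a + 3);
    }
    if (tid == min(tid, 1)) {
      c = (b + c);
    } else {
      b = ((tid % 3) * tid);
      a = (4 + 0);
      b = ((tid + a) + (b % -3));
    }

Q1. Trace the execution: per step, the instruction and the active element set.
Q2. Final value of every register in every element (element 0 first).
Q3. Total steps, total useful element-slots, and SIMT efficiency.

step 0: b <- ((c * c) % 3)           11111111
step 1: a <- 0                       11111111
step 2: eval (a < (2 + (tid // 2)))  11111111
step 3: b <- min(max(c, 2), (c + b)) 11111111
step 4: a <- (a + 3)                 11111111
step 5: eval (a < (2 + (tid // 2)))  11111111
step 6: b <- min(max(c, 2), (c + b)) 00001111
step 7: a <- (a + 3)                 00001111
step 8: eval (a < (2 + (tid // 2)))  00001111
step 9: eval (tid == min(tid, 1))    11111111
step 10: c <- (b + c)                 11000000
step 11: b <- ((tid % 3) * tid)       00111111
step 12: a <- (4 + 0)                 00111111
step 13: b <- ((tid + a) + (b % -3))  00111111

Answer: 14 steps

a: 3,3,4,4,4,4,4,4
c: 0,3,2,3,4,5,6,7
b: 0,2,4,7,6,7,10,9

steps = 14; useful = 88; efficiency = 88/112 = 11/14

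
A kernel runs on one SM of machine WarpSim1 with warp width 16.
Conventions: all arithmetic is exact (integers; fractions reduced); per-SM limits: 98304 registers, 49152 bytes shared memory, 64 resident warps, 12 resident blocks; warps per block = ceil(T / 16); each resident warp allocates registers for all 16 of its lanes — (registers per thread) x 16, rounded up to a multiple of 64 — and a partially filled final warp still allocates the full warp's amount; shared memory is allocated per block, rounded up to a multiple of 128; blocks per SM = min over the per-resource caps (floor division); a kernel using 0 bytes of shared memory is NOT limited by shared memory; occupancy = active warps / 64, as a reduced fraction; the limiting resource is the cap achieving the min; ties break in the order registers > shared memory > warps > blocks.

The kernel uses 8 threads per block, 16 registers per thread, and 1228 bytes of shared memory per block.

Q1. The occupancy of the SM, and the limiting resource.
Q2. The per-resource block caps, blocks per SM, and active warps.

Answer: occupancy 3/16, limited by blocks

registers: 384 blocks
shared memory: 38 blocks
warps: 64 blocks
blocks: 12 blocks

Answer: 12 blocks, 12 active warps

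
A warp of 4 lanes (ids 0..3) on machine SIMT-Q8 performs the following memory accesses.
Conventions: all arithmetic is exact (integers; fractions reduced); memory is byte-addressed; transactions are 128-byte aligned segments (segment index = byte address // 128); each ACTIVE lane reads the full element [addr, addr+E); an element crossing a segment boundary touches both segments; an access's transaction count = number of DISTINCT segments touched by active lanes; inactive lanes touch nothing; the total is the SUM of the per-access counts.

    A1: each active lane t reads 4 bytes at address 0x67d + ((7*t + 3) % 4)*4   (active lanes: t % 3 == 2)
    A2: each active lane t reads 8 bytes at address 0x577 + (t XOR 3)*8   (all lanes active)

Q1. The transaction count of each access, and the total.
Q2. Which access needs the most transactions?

A1: 1 transaction
A2: 2 transactions

Answer: 1,2; total 3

Answer: A2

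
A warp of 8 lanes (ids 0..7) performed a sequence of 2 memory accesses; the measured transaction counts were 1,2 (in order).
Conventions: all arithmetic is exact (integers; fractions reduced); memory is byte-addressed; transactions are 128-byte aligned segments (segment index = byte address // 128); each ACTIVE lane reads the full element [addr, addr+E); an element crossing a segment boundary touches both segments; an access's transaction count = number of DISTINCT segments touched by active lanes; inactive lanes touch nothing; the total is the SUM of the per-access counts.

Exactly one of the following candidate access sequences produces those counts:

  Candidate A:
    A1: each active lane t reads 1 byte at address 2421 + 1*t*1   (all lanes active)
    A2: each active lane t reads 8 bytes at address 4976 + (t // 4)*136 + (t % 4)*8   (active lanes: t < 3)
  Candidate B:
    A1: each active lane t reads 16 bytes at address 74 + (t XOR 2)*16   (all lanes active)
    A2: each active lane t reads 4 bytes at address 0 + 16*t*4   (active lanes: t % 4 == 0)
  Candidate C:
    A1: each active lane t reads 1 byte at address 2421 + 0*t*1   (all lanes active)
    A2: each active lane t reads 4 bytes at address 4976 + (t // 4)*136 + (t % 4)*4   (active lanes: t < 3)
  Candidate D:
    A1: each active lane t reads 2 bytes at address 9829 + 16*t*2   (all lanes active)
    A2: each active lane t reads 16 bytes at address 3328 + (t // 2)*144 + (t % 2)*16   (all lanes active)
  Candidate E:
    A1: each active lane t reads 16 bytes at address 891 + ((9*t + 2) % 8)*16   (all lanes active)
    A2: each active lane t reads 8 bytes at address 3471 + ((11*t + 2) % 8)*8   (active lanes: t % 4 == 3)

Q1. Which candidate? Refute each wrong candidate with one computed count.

B: A1 gives 2 transactions, not 1
C: A2 gives 1 transaction, not 2
D: A1 gives 3 transactions, not 1
E: A1 gives 2 transactions, not 1
A: all counts match (1,2)

Answer: A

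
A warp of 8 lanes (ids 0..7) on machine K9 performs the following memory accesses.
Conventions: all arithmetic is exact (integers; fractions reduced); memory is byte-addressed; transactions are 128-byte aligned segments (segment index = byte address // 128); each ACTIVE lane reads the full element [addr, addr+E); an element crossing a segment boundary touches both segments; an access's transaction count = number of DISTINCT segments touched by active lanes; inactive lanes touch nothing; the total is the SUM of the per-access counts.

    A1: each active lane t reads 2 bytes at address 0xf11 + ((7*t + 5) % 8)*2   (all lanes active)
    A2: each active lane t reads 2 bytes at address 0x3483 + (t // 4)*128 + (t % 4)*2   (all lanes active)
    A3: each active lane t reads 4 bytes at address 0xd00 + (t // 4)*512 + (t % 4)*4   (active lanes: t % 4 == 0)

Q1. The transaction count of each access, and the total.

A1: 1 transaction
A2: 2 transactions
A3: 2 transactions

Answer: 1,2,2; total 5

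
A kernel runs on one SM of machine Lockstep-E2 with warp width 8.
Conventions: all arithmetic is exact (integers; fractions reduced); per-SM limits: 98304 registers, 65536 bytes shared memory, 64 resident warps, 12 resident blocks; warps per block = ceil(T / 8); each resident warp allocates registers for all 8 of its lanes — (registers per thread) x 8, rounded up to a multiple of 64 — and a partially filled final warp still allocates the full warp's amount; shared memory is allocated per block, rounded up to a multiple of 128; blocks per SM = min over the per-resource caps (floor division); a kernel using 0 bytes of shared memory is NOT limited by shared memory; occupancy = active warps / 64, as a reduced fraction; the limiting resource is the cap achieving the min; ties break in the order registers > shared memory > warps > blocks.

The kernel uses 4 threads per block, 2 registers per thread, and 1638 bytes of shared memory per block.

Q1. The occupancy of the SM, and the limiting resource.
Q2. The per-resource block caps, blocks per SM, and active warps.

Answer: occupancy 3/16, limited by blocks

registers: 1536 blocks
shared memory: 39 blocks
warps: 64 blocks
blocks: 12 blocks

Answer: 12 blocks, 12 active warps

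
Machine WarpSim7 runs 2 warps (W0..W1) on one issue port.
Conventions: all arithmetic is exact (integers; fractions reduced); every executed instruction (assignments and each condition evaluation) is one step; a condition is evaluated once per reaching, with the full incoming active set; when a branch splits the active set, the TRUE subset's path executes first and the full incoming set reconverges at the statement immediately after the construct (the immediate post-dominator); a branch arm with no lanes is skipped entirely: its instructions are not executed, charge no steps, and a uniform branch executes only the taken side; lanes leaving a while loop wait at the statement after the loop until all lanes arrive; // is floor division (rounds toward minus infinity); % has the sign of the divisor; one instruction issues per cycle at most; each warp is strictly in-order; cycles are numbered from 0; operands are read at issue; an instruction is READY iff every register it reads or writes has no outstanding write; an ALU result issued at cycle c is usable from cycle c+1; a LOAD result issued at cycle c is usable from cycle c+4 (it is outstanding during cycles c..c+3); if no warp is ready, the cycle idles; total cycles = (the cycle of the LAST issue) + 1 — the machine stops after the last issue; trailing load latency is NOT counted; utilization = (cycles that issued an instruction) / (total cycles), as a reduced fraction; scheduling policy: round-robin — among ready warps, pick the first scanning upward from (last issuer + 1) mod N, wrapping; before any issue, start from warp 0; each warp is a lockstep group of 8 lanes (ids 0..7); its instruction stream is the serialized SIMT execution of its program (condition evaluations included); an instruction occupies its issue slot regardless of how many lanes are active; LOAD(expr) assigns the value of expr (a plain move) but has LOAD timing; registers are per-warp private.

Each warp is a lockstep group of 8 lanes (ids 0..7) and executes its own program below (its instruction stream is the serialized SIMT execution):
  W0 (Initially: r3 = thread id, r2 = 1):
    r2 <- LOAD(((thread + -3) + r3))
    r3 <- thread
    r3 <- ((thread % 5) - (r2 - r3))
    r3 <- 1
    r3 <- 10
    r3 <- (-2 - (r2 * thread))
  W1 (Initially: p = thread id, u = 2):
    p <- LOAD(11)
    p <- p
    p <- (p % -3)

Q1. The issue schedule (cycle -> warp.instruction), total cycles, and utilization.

cycle 0: W0.I0
cycle 1: W1.I0
cycle 2: W0.I1
cycle 3: idle
cycle 4: W0.I2
cycle 5: W1.I1
cycle 6: W0.I3
cycle 7: W1.I2
cycle 8: W0.I4
cycle 9: W0.I5

Answer: 10 cycles, utilization 9/10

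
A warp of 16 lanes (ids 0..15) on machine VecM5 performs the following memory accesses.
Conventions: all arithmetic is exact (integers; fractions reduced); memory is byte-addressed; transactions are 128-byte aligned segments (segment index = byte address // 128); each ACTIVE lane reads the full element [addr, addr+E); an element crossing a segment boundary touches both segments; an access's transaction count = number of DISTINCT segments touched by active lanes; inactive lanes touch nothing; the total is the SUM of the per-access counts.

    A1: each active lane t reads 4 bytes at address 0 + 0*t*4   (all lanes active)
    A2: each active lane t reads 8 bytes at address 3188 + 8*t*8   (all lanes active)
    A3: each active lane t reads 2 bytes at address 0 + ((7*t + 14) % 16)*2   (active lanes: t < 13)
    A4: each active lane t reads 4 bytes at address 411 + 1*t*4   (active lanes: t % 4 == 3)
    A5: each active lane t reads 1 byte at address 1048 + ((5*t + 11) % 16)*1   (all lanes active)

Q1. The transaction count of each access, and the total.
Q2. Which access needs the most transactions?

A1: 1 transaction
A2: 9 transactions
A3: 1 transaction
A4: 1 transaction
A5: 1 transaction

Answer: 1,9,1,1,1; total 13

Answer: A2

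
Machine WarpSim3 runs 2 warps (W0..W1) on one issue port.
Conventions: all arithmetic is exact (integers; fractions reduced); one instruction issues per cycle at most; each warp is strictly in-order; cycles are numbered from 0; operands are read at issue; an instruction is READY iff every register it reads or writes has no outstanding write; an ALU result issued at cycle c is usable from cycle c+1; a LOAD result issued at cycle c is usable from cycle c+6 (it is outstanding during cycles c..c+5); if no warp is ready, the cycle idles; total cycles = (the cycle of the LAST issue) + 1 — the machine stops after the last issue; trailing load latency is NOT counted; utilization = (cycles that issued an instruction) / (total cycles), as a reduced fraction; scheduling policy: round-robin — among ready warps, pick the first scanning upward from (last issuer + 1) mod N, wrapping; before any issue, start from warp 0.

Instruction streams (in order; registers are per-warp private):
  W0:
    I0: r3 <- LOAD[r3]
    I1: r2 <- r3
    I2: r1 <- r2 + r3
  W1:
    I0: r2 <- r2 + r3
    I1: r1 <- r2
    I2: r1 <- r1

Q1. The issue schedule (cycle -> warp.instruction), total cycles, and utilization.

cycle 0: W0.I0
cycle 1: W1.I0
cycle 2: W1.I1
cycle 3: W1.I2
cycle 4: idle
cycle 5: idle
cycle 6: W0.I1
cycle 7: W0.I2

Answer: 8 cycles, utilization 3/4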